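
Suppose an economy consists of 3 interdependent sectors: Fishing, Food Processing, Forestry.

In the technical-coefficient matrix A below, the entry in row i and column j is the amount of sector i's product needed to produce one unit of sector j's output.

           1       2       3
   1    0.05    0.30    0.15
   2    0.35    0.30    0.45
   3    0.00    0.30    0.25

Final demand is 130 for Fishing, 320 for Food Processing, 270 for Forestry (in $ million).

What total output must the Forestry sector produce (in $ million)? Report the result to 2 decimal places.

I − A =
  [   0.95    -0.30    -0.15]
  [  -0.35     0.70    -0.45]
  [   0.00    -0.30     0.75]
Cofactors of I−A, C_ij = (−1)^(i+j)·(minor ij) (rows/columns in the sector order above):
  C_11 = (0.70)(0.75) − (-0.45)(-0.30) = 0.3900
  C_12 = −[(-0.35)(0.75) − (-0.45)(0.00)] = 0.2625
  C_13 = (-0.35)(-0.30) − (0.70)(0.00) = 0.1050
  C_21 = −[(-0.30)(0.75) − (-0.15)(-0.30)] = 0.2700
  C_22 = (0.95)(0.75) − (-0.15)(0.00) = 0.7125
  C_23 = −[(0.95)(-0.30) − (-0.30)(0.00)] = 0.2850
  C_31 = (-0.30)(-0.45) − (-0.15)(0.70) = 0.2400
  C_32 = −[(0.95)(-0.45) − (-0.15)(-0.35)] = 0.4800
  C_33 = (0.95)(0.70) − (-0.30)(-0.35) = 0.5600
det(I−A) = Σ_j (I−A)_1j·C_1j = (0.95)(0.3900) + (-0.30)(0.2625) + (-0.15)(0.1050) = 0.2760
adj(I−A) = Cᵀ =
  [ 0.3900   0.2700   0.2400]
  [ 0.2625   0.7125   0.4800]
  [ 0.1050   0.2850   0.5600]
(I − A)⁻¹ = adj(I−A) / det(I−A) ≈
  [   1.4130     0.9783     0.8696]
  [   0.9511     2.5815     1.7391]
  [   0.3804     1.0326     2.0290]
x = (I − A)⁻¹ d = adj(I−A)·d / det(I−A), with det(I−A) = 0.2760:
  x_1 = (0.3900·130 + 0.2700·320 + 0.2400·270) / 0.2760 = 201.90 / 0.2760 ≈ 731.52
  x_2 = (0.2625·130 + 0.7125·320 + 0.4800·270) / 0.2760 = 391.725 / 0.2760 ≈ 1419.29
  x_3 = (0.1050·130 + 0.2850·320 + 0.5600·270) / 0.2760 = 256.05 / 0.2760 ≈ 927.72

x_3 = 927.72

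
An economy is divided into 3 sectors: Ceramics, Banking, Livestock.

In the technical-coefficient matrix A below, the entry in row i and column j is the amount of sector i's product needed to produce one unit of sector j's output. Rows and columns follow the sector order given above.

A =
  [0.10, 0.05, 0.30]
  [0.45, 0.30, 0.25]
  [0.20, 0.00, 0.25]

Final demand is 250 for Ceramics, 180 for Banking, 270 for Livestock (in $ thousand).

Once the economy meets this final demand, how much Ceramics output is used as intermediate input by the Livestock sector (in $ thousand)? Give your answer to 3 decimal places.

I − A =
  [   0.90    -0.05    -0.30]
  [  -0.45     0.70    -0.25]
  [  -0.20     0.00     0.75]
Cofactors of I−A, C_ij = (−1)^(i+j)·(minor ij) (rows/columns in the sector order above):
  C_11 = (0.70)(0.75) − (-0.25)(0.00) = 0.5250
  C_12 = −[(-0.45)(0.75) − (-0.25)(-0.20)] = 0.3875
  C_13 = (-0.45)(0.00) − (0.70)(-0.20) = 0.1400
  C_21 = −[(-0.05)(0.75) − (-0.30)(0.00)] = 0.0375
  C_22 = (0.90)(0.75) − (-0.30)(-0.20) = 0.6150
  C_23 = −[(0.90)(0.00) − (-0.05)(-0.20)] = 0.0100
  C_31 = (-0.05)(-0.25) − (-0.30)(0.70) = 0.2225
  C_32 = −[(0.90)(-0.25) − (-0.30)(-0.45)] = 0.3600
  C_33 = (0.90)(0.70) − (-0.05)(-0.45) = 0.6075
det(I−A) = Σ_j (I−A)_1j·C_1j = (0.90)(0.5250) + (-0.05)(0.3875) + (-0.30)(0.1400) = 0.411125
adj(I−A) = Cᵀ =
  [ 0.5250   0.0375   0.2225]
  [ 0.3875   0.6150   0.3600]
  [ 0.1400   0.0100   0.6075]
(I − A)⁻¹ = adj(I−A) / det(I−A) ≈
  [   1.2770     0.0912     0.5412]
  [   0.9425     1.4959     0.8756]
  [   0.3405     0.0243     1.4777]
First solve x = (I − A)⁻¹ d = adj(I−A)·d / det(I−A); in particular x_3 = (0.1400·250 + 0.0100·180 + 0.6075·270) / 0.411125 = 200.825 / 0.411125 ≈ 488.47674.
Intermediate flow from 1 to 3: z_13 = a_13 · x_3 = 0.30 × 200.825 / 0.411125 = 60.2475 / 0.411125 ≈ 146.543.

z_13 = 146.543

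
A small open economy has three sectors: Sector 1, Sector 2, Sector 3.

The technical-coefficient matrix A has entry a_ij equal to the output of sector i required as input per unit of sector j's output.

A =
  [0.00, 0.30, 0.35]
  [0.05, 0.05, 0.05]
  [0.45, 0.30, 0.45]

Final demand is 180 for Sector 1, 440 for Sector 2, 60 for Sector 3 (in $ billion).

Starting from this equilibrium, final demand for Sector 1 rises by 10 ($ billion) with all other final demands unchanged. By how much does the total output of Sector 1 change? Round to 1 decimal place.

Δx_1 = 15.0

I − A =
  [   1.00    -0.30    -0.35]
  [  -0.05     0.95    -0.05]
  [  -0.45    -0.30     0.55]
Cofactors of I−A, C_ij = (−1)^(i+j)·(minor ij) (rows/columns in the sector order above):
  C_11 = (0.95)(0.55) − (-0.05)(-0.30) = 0.5075
  C_12 = −[(-0.05)(0.55) − (-0.05)(-0.45)] = 0.0500
  C_13 = (-0.05)(-0.30) − (0.95)(-0.45) = 0.4425
  C_21 = −[(-0.30)(0.55) − (-0.35)(-0.30)] = 0.2700
  C_22 = (1.00)(0.55) − (-0.35)(-0.45) = 0.3925
  C_23 = −[(1.00)(-0.30) − (-0.30)(-0.45)] = 0.4350
  C_31 = (-0.30)(-0.05) − (-0.35)(0.95) = 0.3475
  C_32 = −[(1.00)(-0.05) − (-0.35)(-0.05)] = 0.0675
  C_33 = (1.00)(0.95) − (-0.30)(-0.05) = 0.9350
det(I−A) = Σ_j (I−A)_1j·C_1j = (1.00)(0.5075) + (-0.30)(0.0500) + (-0.35)(0.4425) = 0.337625
adj(I−A) = Cᵀ =
  [ 0.5075   0.2700   0.3475]
  [ 0.0500   0.3925   0.0675]
  [ 0.4425   0.4350   0.9350]
(I − A)⁻¹ = adj(I−A) / det(I−A) ≈
  [   1.5031     0.7997     1.0292]
  [   0.1481     1.1625     0.1999]
  [   1.3106     1.2884     2.7693]
Δx = (I − A)⁻¹ Δd with Δd having +10 in the Sector 1 component and 0 elsewhere.
So Δx_1 = L_11 · (+10), where L_11 = adj(I−A)_11 / det(I−A) = 0.5075 / 0.337625.
Δx_1 = 0.5075 × (+10) / 0.337625 = 5.075 / 0.337625 ≈ 15.0.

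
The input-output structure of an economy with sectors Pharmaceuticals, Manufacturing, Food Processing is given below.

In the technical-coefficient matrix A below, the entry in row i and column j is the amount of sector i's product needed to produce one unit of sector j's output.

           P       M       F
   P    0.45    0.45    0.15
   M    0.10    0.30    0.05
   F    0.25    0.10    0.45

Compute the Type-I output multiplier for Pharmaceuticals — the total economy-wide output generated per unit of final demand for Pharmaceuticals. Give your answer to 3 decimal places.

m_P = 4.192

I − A =
  [   0.55    -0.45    -0.15]
  [  -0.10     0.70    -0.05]
  [  -0.25    -0.10     0.55]
Cofactors of I−A, C_ij = (−1)^(i+j)·(minor ij) (rows/columns in the sector order above):
  C_11 = (0.70)(0.55) − (-0.05)(-0.10) = 0.3800
  C_12 = −[(-0.10)(0.55) − (-0.05)(-0.25)] = 0.0675
  C_13 = (-0.10)(-0.10) − (0.70)(-0.25) = 0.1850
  C_21 = −[(-0.45)(0.55) − (-0.15)(-0.10)] = 0.2625
  C_22 = (0.55)(0.55) − (-0.15)(-0.25) = 0.2650
  C_23 = −[(0.55)(-0.10) − (-0.45)(-0.25)] = 0.1675
  C_31 = (-0.45)(-0.05) − (-0.15)(0.70) = 0.1275
  C_32 = −[(0.55)(-0.05) − (-0.15)(-0.10)] = 0.0425
  C_33 = (0.55)(0.70) − (-0.45)(-0.10) = 0.3400
det(I−A) = Σ_j (I−A)_1j·C_1j = (0.55)(0.3800) + (-0.45)(0.0675) + (-0.15)(0.1850) = 0.150875
adj(I−A) = Cᵀ =
  [ 0.3800   0.2625   0.1275]
  [ 0.0675   0.2650   0.0425]
  [ 0.1850   0.1675   0.3400]
(I − A)⁻¹ = adj(I−A) / det(I−A) ≈
  [   2.5186     1.7399     0.8451]
  [   0.4474     1.7564     0.2817]
  [   1.2262     1.1102     2.2535]
The output multiplier for sector j is the column-j sum of the Leontief inverse (I − A)⁻¹ = adj(I−A) / det(I−A).
Column P of adj(I−A): (0.3800, 0.0675, 0.1850); det(I−A) = 0.150875.
m_P = (0.3800 + 0.0675 + 0.1850) / 0.150875 = 0.6325 / 0.150875 ≈ 4.192.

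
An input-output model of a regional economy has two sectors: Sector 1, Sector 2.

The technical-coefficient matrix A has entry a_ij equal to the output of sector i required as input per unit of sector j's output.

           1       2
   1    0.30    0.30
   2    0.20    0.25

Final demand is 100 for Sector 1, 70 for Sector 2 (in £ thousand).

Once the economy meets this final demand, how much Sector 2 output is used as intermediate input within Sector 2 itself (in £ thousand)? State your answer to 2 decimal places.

I − A =
  [   0.70    -0.30]
  [  -0.20     0.75]
det(I−A) = (0.70)(0.75) − (-0.30)(-0.20) = 0.4650
adj(I−A) = [[0.75, 0.30], [0.20, 0.70]]
(I − A)⁻¹ = adj(I−A) / det(I−A) ≈
  [   1.6129     0.6452]
  [   0.4301     1.5054]
First solve x = (I − A)⁻¹ d = adj(I−A)·d / det(I−A); in particular x_2 = (0.20·100 + 0.70·70) / 0.4650 = 69.00 / 0.4650 ≈ 148.3871.
Intermediate flow from 2 to 2: z_22 = a_22 · x_2 = 0.25 × 69.00 / 0.4650 = 17.25 / 0.4650 ≈ 37.10.

z_22 = 37.10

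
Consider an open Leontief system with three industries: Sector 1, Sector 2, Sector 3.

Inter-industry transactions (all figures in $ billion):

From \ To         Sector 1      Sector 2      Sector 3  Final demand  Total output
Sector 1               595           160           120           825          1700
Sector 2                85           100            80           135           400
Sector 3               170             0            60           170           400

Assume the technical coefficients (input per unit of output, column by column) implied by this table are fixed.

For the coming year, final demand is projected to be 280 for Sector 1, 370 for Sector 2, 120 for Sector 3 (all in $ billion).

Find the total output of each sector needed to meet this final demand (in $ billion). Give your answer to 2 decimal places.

x_1 = 929.20, x_2 = 622.08, x_3 = 250.49

Technical coefficients a_ij = z_ij / X_j:
  a_11 = 595/1700 = 0.35, a_21 = 85/1700 = 0.05, a_31 = 170/1700 = 0.10
  a_12 = 160/400 = 0.40, a_22 = 100/400 = 0.25, a_32 = 0/400 = 0.00
  a_13 = 120/400 = 0.30, a_23 = 80/400 = 0.20, a_33 = 60/400 = 0.15
I − A =
  [   0.65    -0.40    -0.30]
  [  -0.05     0.75    -0.20]
  [  -0.10     0.00     0.85]
Cofactors of I−A, C_ij = (−1)^(i+j)·(minor ij) (rows/columns in the sector order above):
  C_11 = (0.75)(0.85) − (-0.20)(0.00) = 0.6375
  C_12 = −[(-0.05)(0.85) − (-0.20)(-0.10)] = 0.0625
  C_13 = (-0.05)(0.00) − (0.75)(-0.10) = 0.0750
  C_21 = −[(-0.40)(0.85) − (-0.30)(0.00)] = 0.3400
  C_22 = (0.65)(0.85) − (-0.30)(-0.10) = 0.5225
  C_23 = −[(0.65)(0.00) − (-0.40)(-0.10)] = 0.0400
  C_31 = (-0.40)(-0.20) − (-0.30)(0.75) = 0.3050
  C_32 = −[(0.65)(-0.20) − (-0.30)(-0.05)] = 0.1450
  C_33 = (0.65)(0.75) − (-0.40)(-0.05) = 0.4675
det(I−A) = Σ_j (I−A)_1j·C_1j = (0.65)(0.6375) + (-0.40)(0.0625) + (-0.30)(0.0750) = 0.366875
adj(I−A) = Cᵀ =
  [ 0.6375   0.3400   0.3050]
  [ 0.0625   0.5225   0.1450]
  [ 0.0750   0.0400   0.4675]
(I − A)⁻¹ = adj(I−A) / det(I−A) ≈
  [   1.7376     0.9267     0.8313]
  [   0.1704     1.4242     0.3952]
  [   0.2044     0.1090     1.2743]
x = (I − A)⁻¹ d = adj(I−A)·d / det(I−A), with det(I−A) = 0.366875:
  x_1 = (0.6375·280 + 0.3400·370 + 0.3050·120) / 0.366875 = 340.90 / 0.366875 ≈ 929.20
  x_2 = (0.0625·280 + 0.5225·370 + 0.1450·120) / 0.366875 = 228.225 / 0.366875 ≈ 622.08
  x_3 = (0.0750·280 + 0.0400·370 + 0.4675·120) / 0.366875 = 91.90 / 0.366875 ≈ 250.49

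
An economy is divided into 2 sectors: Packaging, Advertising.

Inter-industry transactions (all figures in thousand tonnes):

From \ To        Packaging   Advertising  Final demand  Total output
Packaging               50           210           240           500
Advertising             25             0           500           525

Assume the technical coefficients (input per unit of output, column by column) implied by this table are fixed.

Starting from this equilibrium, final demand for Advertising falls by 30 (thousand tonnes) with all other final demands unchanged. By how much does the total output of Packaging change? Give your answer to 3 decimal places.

Δx_P = -13.636

Technical coefficients a_ij = z_ij / X_j:
  a_PP = 50/500 = 0.10, a_AP = 25/500 = 0.05
  a_PA = 210/525 = 0.40, a_AA = 0/525 = 0.00
I − A =
  [   0.90    -0.40]
  [  -0.05     1.00]
det(I−A) = (0.90)(1.00) − (-0.40)(-0.05) = 0.8800
adj(I−A) = [[1.00, 0.40], [0.05, 0.90]]
(I − A)⁻¹ = adj(I−A) / det(I−A) ≈
  [   1.1364     0.4545]
  [   0.0568     1.0227]
Δx = (I − A)⁻¹ Δd with Δd having -30 in the Advertising component and 0 elsewhere.
So Δx_P = L_PA · (-30), where L_PA = adj(I−A)_PA / det(I−A) = 0.40 / 0.8800.
Δx_P = 0.40 × (-30) / 0.8800 = -12.00 / 0.8800 ≈ -13.636.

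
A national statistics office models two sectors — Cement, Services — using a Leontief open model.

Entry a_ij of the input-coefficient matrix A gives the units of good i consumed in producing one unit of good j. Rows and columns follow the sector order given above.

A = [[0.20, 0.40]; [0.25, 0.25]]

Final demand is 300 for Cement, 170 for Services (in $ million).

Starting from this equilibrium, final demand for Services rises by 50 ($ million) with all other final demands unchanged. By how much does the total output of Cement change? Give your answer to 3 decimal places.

Δx_C = 40.000

I − A =
  [   0.80    -0.40]
  [  -0.25     0.75]
det(I−A) = (0.80)(0.75) − (-0.40)(-0.25) = 0.5000
adj(I−A) = [[0.75, 0.40], [0.25, 0.80]]
(I − A)⁻¹ = adj(I−A) / det(I−A) ≈
  [   1.5000     0.8000]
  [   0.5000     1.6000]
Δx = (I − A)⁻¹ Δd with Δd having +50 in the Services component and 0 elsewhere.
So Δx_C = L_CS · (+50), where L_CS = adj(I−A)_CS / det(I−A) = 0.40 / 0.5000.
Δx_C = 0.40 × (+50) / 0.5000 = 20.00 / 0.5000 = 40.000.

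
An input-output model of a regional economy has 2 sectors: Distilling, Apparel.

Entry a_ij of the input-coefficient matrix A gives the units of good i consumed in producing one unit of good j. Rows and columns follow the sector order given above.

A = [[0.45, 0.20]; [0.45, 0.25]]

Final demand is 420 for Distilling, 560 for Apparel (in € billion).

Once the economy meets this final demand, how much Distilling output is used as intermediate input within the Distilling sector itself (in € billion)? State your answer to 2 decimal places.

I − A =
  [   0.55    -0.20]
  [  -0.45     0.75]
det(I−A) = (0.55)(0.75) − (-0.20)(-0.45) = 0.3225
adj(I−A) = [[0.75, 0.20], [0.45, 0.55]]
(I − A)⁻¹ = adj(I−A) / det(I−A) ≈
  [   2.3256     0.6202]
  [   1.3953     1.7054]
First solve x = (I − A)⁻¹ d = adj(I−A)·d / det(I−A); in particular x_D = (0.75·420 + 0.20·560) / 0.3225 = 427.00 / 0.3225 ≈ 1324.0310.
Intermediate flow from D to D: z_DD = a_DD · x_D = 0.45 × 427.00 / 0.3225 = 192.15 / 0.3225 ≈ 595.81.

z_DD = 595.81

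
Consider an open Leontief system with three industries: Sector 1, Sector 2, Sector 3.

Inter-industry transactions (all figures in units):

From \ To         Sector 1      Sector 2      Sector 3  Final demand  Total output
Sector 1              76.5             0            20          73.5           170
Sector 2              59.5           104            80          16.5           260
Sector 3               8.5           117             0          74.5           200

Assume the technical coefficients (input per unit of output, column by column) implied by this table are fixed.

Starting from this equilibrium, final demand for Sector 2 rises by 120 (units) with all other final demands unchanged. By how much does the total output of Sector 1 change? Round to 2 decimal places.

Δx_1 = 25.44

Technical coefficients a_ij = z_ij / X_j:
  a_11 = 76.5/170 = 0.45, a_21 = 59.5/170 = 0.35, a_31 = 8.5/170 = 0.05
  a_12 = 0/260 = 0.00, a_22 = 104/260 = 0.40, a_32 = 117/260 = 0.45
  a_13 = 20/200 = 0.10, a_23 = 80/200 = 0.40, a_33 = 0/200 = 0.00
I − A =
  [   0.55     0.00    -0.10]
  [  -0.35     0.60    -0.40]
  [  -0.05    -0.45     1.00]
Cofactors of I−A, C_ij = (−1)^(i+j)·(minor ij) (rows/columns in the sector order above):
  C_11 = (0.60)(1.00) − (-0.40)(-0.45) = 0.4200
  C_12 = −[(-0.35)(1.00) − (-0.40)(-0.05)] = 0.3700
  C_13 = (-0.35)(-0.45) − (0.60)(-0.05) = 0.1875
  C_21 = −[(0.00)(1.00) − (-0.10)(-0.45)] = 0.0450
  C_22 = (0.55)(1.00) − (-0.10)(-0.05) = 0.5450
  C_23 = −[(0.55)(-0.45) − (0.00)(-0.05)] = 0.2475
  C_31 = (0.00)(-0.40) − (-0.10)(0.60) = 0.0600
  C_32 = −[(0.55)(-0.40) − (-0.10)(-0.35)] = 0.2550
  C_33 = (0.55)(0.60) − (0.00)(-0.35) = 0.3300
det(I−A) = Σ_j (I−A)_1j·C_1j = (0.55)(0.4200) + (0.00)(0.3700) + (-0.10)(0.1875) = 0.21225
adj(I−A) = Cᵀ =
  [ 0.4200   0.0450   0.0600]
  [ 0.3700   0.5450   0.2550]
  [ 0.1875   0.2475   0.3300]
(I − A)⁻¹ = adj(I−A) / det(I−A) ≈
  [   1.9788     0.2120     0.2827]
  [   1.7432     2.5677     1.2014]
  [   0.8834     1.1661     1.5548]
Δx = (I − A)⁻¹ Δd with Δd having +120 in the Sector 2 component and 0 elsewhere.
So Δx_1 = L_12 · (+120), where L_12 = adj(I−A)_12 / det(I−A) = 0.0450 / 0.21225.
Δx_1 = 0.0450 × (+120) / 0.21225 = 5.40 / 0.21225 ≈ 25.44.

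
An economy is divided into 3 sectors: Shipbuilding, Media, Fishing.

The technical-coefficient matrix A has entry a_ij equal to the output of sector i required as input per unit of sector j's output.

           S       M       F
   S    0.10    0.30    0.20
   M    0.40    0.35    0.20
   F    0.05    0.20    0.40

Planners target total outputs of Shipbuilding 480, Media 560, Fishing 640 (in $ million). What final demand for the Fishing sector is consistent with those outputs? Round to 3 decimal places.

d_F = 248.000

I − A =
  [   0.90    -0.30    -0.20]
  [  -0.40     0.65    -0.20]
  [  -0.05    -0.20     0.60]
d = (I − A) x:
  d_S = (+0.90)·480 + (-0.30)·560 + (-0.20)·640 = 136.000
  d_M = (-0.40)·480 + (+0.65)·560 + (-0.20)·640 = 44.000
  d_F = (-0.05)·480 + (-0.20)·560 + (+0.60)·640 = 248.000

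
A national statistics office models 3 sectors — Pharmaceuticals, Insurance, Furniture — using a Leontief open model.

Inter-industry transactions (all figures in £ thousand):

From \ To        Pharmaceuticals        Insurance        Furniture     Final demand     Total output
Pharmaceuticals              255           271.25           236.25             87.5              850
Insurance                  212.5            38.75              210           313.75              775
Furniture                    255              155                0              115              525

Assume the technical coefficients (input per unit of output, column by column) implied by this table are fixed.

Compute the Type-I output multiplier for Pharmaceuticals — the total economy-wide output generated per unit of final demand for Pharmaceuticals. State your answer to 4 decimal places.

Technical coefficients a_ij = z_ij / X_j:
  a_11 = 255/850 = 0.30, a_21 = 212.5/850 = 0.25, a_31 = 255/850 = 0.30
  a_12 = 271.25/775 = 0.35, a_22 = 38.75/775 = 0.05, a_32 = 155/775 = 0.20
  a_13 = 236.25/525 = 0.45, a_23 = 210/525 = 0.40, a_33 = 0/525 = 0.00
I − A =
  [   0.70    -0.35    -0.45]
  [  -0.25     0.95    -0.40]
  [  -0.30    -0.20     1.00]
Cofactors of I−A, C_ij = (−1)^(i+j)·(minor ij) (rows/columns in the sector order above):
  C_11 = (0.95)(1.00) − (-0.40)(-0.20) = 0.8700
  C_12 = −[(-0.25)(1.00) − (-0.40)(-0.30)] = 0.3700
  C_13 = (-0.25)(-0.20) − (0.95)(-0.30) = 0.3350
  C_21 = −[(-0.35)(1.00) − (-0.45)(-0.20)] = 0.4400
  C_22 = (0.70)(1.00) − (-0.45)(-0.30) = 0.5650
  C_23 = −[(0.70)(-0.20) − (-0.35)(-0.30)] = 0.2450
  C_31 = (-0.35)(-0.40) − (-0.45)(0.95) = 0.5675
  C_32 = −[(0.70)(-0.40) − (-0.45)(-0.25)] = 0.3925
  C_33 = (0.70)(0.95) − (-0.35)(-0.25) = 0.5775
det(I−A) = Σ_j (I−A)_1j·C_1j = (0.70)(0.8700) + (-0.35)(0.3700) + (-0.45)(0.3350) = 0.32875
adj(I−A) = Cᵀ =
  [ 0.8700   0.4400   0.5675]
  [ 0.3700   0.5650   0.3925]
  [ 0.3350   0.2450   0.5775]
(I − A)⁻¹ = adj(I−A) / det(I−A) ≈
  [   2.64639     1.33840     1.72624]
  [   1.12548     1.71863     1.19392]
  [   1.01901     0.74525     1.75665]
The output multiplier for sector j is the column-j sum of the Leontief inverse (I − A)⁻¹ = adj(I−A) / det(I−A).
Column 1 of adj(I−A): (0.8700, 0.3700, 0.3350); det(I−A) = 0.32875.
m_1 = (0.8700 + 0.3700 + 0.3350) / 0.32875 = 1.575 / 0.32875 ≈ 4.7909.

m_1 = 4.7909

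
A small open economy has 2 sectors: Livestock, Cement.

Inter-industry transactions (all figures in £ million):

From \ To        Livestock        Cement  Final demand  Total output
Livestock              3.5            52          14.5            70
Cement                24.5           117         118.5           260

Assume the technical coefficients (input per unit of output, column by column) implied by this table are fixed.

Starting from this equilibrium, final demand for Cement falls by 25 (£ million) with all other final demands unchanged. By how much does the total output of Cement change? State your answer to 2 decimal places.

Technical coefficients a_ij = z_ij / X_j:
  a_11 = 3.5/70 = 0.05, a_21 = 24.5/70 = 0.35
  a_12 = 52/260 = 0.20, a_22 = 117/260 = 0.45
I − A =
  [   0.95    -0.20]
  [  -0.35     0.55]
det(I−A) = (0.95)(0.55) − (-0.20)(-0.35) = 0.4525
adj(I−A) = [[0.55, 0.20], [0.35, 0.95]]
(I − A)⁻¹ = adj(I−A) / det(I−A) ≈
  [   1.2155     0.4420]
  [   0.7735     2.0994]
Δx = (I − A)⁻¹ Δd with Δd having -25 in the Cement component and 0 elsewhere.
So Δx_2 = L_22 · (-25), where L_22 = adj(I−A)_22 / det(I−A) = 0.95 / 0.4525.
Δx_2 = 0.95 × (-25) / 0.4525 = -23.75 / 0.4525 ≈ -52.49.

Δx_2 = -52.49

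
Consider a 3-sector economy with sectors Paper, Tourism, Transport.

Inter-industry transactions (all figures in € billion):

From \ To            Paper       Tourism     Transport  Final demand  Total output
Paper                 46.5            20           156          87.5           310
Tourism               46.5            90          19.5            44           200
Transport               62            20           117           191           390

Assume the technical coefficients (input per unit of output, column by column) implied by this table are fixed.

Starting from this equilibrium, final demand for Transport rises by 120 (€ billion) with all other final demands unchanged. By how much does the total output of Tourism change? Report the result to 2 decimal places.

Δx_2 = 47.04

Technical coefficients a_ij = z_ij / X_j:
  a_11 = 46.5/310 = 0.15, a_21 = 46.5/310 = 0.15, a_31 = 62/310 = 0.20
  a_12 = 20/200 = 0.10, a_22 = 90/200 = 0.45, a_32 = 20/200 = 0.10
  a_13 = 156/390 = 0.40, a_23 = 19.5/390 = 0.05, a_33 = 117/390 = 0.30
I − A =
  [   0.85    -0.10    -0.40]
  [  -0.15     0.55    -0.05]
  [  -0.20    -0.10     0.70]
Cofactors of I−A, C_ij = (−1)^(i+j)·(minor ij) (rows/columns in the sector order above):
  C_11 = (0.55)(0.70) − (-0.05)(-0.10) = 0.3800
  C_12 = −[(-0.15)(0.70) − (-0.05)(-0.20)] = 0.1150
  C_13 = (-0.15)(-0.10) − (0.55)(-0.20) = 0.1250
  C_21 = −[(-0.10)(0.70) − (-0.40)(-0.10)] = 0.1100
  C_22 = (0.85)(0.70) − (-0.40)(-0.20) = 0.5150
  C_23 = −[(0.85)(-0.10) − (-0.10)(-0.20)] = 0.1050
  C_31 = (-0.10)(-0.05) − (-0.40)(0.55) = 0.2250
  C_32 = −[(0.85)(-0.05) − (-0.40)(-0.15)] = 0.1025
  C_33 = (0.85)(0.55) − (-0.10)(-0.15) = 0.4525
det(I−A) = Σ_j (I−A)_1j·C_1j = (0.85)(0.3800) + (-0.10)(0.1150) + (-0.40)(0.1250) = 0.2615
adj(I−A) = Cᵀ =
  [ 0.3800   0.1100   0.2250]
  [ 0.1150   0.5150   0.1025]
  [ 0.1250   0.1050   0.4525]
(I − A)⁻¹ = adj(I−A) / det(I−A) ≈
  [   1.4532     0.4207     0.8604]
  [   0.4398     1.9694     0.3920]
  [   0.4780     0.4015     1.7304]
Δx = (I − A)⁻¹ Δd with Δd having +120 in the Transport component and 0 elsewhere.
So Δx_2 = L_23 · (+120), where L_23 = adj(I−A)_23 / det(I−A) = 0.1025 / 0.2615.
Δx_2 = 0.1025 × (+120) / 0.2615 = 12.30 / 0.2615 ≈ 47.04.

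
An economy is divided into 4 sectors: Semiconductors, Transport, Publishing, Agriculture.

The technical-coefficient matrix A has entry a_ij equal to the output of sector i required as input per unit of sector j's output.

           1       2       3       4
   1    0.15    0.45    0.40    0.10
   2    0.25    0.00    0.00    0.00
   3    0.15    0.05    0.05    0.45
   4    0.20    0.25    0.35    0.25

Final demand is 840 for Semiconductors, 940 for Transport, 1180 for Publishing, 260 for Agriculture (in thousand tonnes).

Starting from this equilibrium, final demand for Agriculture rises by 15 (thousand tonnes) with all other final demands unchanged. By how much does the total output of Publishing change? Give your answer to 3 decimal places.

I − A =
  [   0.85    -0.45    -0.40    -0.10]
  [  -0.25     1.00     0.00     0.00]
  [  -0.15    -0.05     0.95    -0.45]
  [  -0.20    -0.25    -0.35     0.75]
Compute the cofactors C_ij = (−1)^(i+j)·(3×3 minor ij) of I−A; the adjugate is their transpose:
adj(I−A) = Cᵀ =
  [ 0.555000   0.335250   0.335000   0.275000]
  [ 0.138750   0.366500   0.083750   0.068750]
  [ 0.240000   0.221375   0.526875   0.348125]
  [ 0.306250   0.314875   0.363125   0.635625]
det(I−A) = Σ_j (I−A)_1j·C_1j = (0.85)(0.555000) + (-0.45)(0.138750) + (-0.40)(0.240000) + (-0.10)(0.306250) = 0.2826875
(I − A)⁻¹ = adj(I−A) / det(I−A) ≈
  [   1.9633     1.1859     1.1851     0.9728]
  [   0.4908     1.2965     0.2963     0.2432]
  [   0.8490     0.7831     1.8638     1.2315]
  [   1.0834     1.1139     1.2845     2.2485]
Δx = (I − A)⁻¹ Δd with Δd having +15 in the Agriculture component and 0 elsewhere.
So Δx_3 = L_34 · (+15), where L_34 = adj(I−A)_34 / det(I−A) = 0.348125 / 0.2826875.
Δx_3 = 0.348125 × (+15) / 0.2826875 = 5.221875 / 0.2826875 ≈ 18.472.

Δx_3 = 18.472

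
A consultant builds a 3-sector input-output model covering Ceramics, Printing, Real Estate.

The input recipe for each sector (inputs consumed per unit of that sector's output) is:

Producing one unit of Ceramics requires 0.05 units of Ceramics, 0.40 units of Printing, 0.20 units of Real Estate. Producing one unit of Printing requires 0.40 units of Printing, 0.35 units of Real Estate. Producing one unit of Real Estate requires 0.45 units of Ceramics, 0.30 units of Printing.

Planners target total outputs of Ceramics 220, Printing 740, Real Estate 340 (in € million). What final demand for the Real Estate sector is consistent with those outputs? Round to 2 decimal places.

I − A =
  [   0.95     0.00    -0.45]
  [  -0.40     0.60    -0.30]
  [  -0.20    -0.35     1.00]
d = (I − A) x:
  d_1 = (+0.95)·220 + (+0.00)·740 + (-0.45)·340 = 56.00
  d_2 = (-0.40)·220 + (+0.60)·740 + (-0.30)·340 = 254.00
  d_3 = (-0.20)·220 + (-0.35)·740 + (+1.00)·340 = 37.00

d_3 = 37.00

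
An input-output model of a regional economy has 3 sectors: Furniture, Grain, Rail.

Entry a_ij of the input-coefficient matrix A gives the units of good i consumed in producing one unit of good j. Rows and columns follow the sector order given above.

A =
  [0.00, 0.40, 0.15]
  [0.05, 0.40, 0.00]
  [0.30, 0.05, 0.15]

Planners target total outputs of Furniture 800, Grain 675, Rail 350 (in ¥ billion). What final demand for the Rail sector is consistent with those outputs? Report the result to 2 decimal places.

d_3 = 23.75

I − A =
  [   1.00    -0.40    -0.15]
  [  -0.05     0.60     0.00]
  [  -0.30    -0.05     0.85]
d = (I − A) x:
  d_1 = (+1.00)·800 + (-0.40)·675 + (-0.15)·350 = 477.50
  d_2 = (-0.05)·800 + (+0.60)·675 + (+0.00)·350 = 365.00
  d_3 = (-0.30)·800 + (-0.05)·675 + (+0.85)·350 = 23.75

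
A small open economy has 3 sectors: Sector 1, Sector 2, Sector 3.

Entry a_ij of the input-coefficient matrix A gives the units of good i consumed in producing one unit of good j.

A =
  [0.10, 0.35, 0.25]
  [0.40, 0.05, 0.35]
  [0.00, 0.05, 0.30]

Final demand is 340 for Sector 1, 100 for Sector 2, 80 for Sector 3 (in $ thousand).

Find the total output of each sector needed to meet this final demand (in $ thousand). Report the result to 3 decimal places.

x_1 = 572.590, x_2 = 398.958, x_3 = 142.783

I − A =
  [   0.90    -0.35    -0.25]
  [  -0.40     0.95    -0.35]
  [   0.00    -0.05     0.70]
Cofactors of I−A, C_ij = (−1)^(i+j)·(minor ij) (rows/columns in the sector order above):
  C_11 = (0.95)(0.70) − (-0.35)(-0.05) = 0.6475
  C_12 = −[(-0.40)(0.70) − (-0.35)(0.00)] = 0.2800
  C_13 = (-0.40)(-0.05) − (0.95)(0.00) = 0.0200
  C_21 = −[(-0.35)(0.70) − (-0.25)(-0.05)] = 0.2575
  C_22 = (0.90)(0.70) − (-0.25)(0.00) = 0.6300
  C_23 = −[(0.90)(-0.05) − (-0.35)(0.00)] = 0.0450
  C_31 = (-0.35)(-0.35) − (-0.25)(0.95) = 0.3600
  C_32 = −[(0.90)(-0.35) − (-0.25)(-0.40)] = 0.4150
  C_33 = (0.90)(0.95) − (-0.35)(-0.40) = 0.7150
det(I−A) = Σ_j (I−A)_1j·C_1j = (0.90)(0.6475) + (-0.35)(0.2800) + (-0.25)(0.0200) = 0.47975
adj(I−A) = Cᵀ =
  [ 0.6475   0.2575   0.3600]
  [ 0.2800   0.6300   0.4150]
  [ 0.0200   0.0450   0.7150]
(I − A)⁻¹ = adj(I−A) / det(I−A) ≈
  [   1.3497     0.5367     0.7504]
  [   0.5836     1.3132     0.8650]
  [   0.0417     0.0938     1.4904]
x = (I − A)⁻¹ d = adj(I−A)·d / det(I−A), with det(I−A) = 0.47975:
  x_1 = (0.6475·340 + 0.2575·100 + 0.3600·80) / 0.47975 = 274.70 / 0.47975 ≈ 572.590
  x_2 = (0.2800·340 + 0.6300·100 + 0.4150·80) / 0.47975 = 191.40 / 0.47975 ≈ 398.958
  x_3 = (0.0200·340 + 0.0450·100 + 0.7150·80) / 0.47975 = 68.50 / 0.47975 ≈ 142.783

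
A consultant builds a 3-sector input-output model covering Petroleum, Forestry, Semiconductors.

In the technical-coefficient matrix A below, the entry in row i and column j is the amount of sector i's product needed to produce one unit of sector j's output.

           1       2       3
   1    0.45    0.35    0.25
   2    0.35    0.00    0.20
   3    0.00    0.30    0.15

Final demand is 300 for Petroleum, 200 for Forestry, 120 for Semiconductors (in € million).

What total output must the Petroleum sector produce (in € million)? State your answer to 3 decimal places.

x_1 = 1150.514

I − A =
  [   0.55    -0.35    -0.25]
  [  -0.35     1.00    -0.20]
  [   0.00    -0.30     0.85]
Cofactors of I−A, C_ij = (−1)^(i+j)·(minor ij) (rows/columns in the sector order above):
  C_11 = (1.00)(0.85) − (-0.20)(-0.30) = 0.7900
  C_12 = −[(-0.35)(0.85) − (-0.20)(0.00)] = 0.2975
  C_13 = (-0.35)(-0.30) − (1.00)(0.00) = 0.1050
  C_21 = −[(-0.35)(0.85) − (-0.25)(-0.30)] = 0.3725
  C_22 = (0.55)(0.85) − (-0.25)(0.00) = 0.4675
  C_23 = −[(0.55)(-0.30) − (-0.35)(0.00)] = 0.1650
  C_31 = (-0.35)(-0.20) − (-0.25)(1.00) = 0.3200
  C_32 = −[(0.55)(-0.20) − (-0.25)(-0.35)] = 0.1975
  C_33 = (0.55)(1.00) − (-0.35)(-0.35) = 0.4275
det(I−A) = Σ_j (I−A)_1j·C_1j = (0.55)(0.7900) + (-0.35)(0.2975) + (-0.25)(0.1050) = 0.304125
adj(I−A) = Cᵀ =
  [ 0.7900   0.3725   0.3200]
  [ 0.2975   0.4675   0.1975]
  [ 0.1050   0.1650   0.4275]
(I − A)⁻¹ = adj(I−A) / det(I−A) ≈
  [   2.5976     1.2248     1.0522]
  [   0.9782     1.5372     0.6494]
  [   0.3453     0.5425     1.4057]
x = (I − A)⁻¹ d = adj(I−A)·d / det(I−A), with det(I−A) = 0.304125:
  x_1 = (0.7900·300 + 0.3725·200 + 0.3200·120) / 0.304125 = 349.90 / 0.304125 ≈ 1150.514
  x_2 = (0.2975·300 + 0.4675·200 + 0.1975·120) / 0.304125 = 206.45 / 0.304125 ≈ 678.833
  x_3 = (0.1050·300 + 0.1650·200 + 0.4275·120) / 0.304125 = 115.80 / 0.304125 ≈ 380.764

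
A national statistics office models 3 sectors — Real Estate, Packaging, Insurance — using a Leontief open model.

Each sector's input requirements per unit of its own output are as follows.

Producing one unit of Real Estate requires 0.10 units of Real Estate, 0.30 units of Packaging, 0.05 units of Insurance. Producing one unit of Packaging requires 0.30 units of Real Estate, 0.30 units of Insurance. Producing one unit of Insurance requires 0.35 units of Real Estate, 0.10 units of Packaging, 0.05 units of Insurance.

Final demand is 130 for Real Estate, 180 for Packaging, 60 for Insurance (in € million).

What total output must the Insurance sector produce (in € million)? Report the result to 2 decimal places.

x_I = 170.66

I − A =
  [   0.90    -0.30    -0.35]
  [  -0.30     1.00    -0.10]
  [  -0.05    -0.30     0.95]
Cofactors of I−A, C_ij = (−1)^(i+j)·(minor ij) (rows/columns in the sector order above):
  C_11 = (1.00)(0.95) − (-0.10)(-0.30) = 0.9200
  C_12 = −[(-0.30)(0.95) − (-0.10)(-0.05)] = 0.2900
  C_13 = (-0.30)(-0.30) − (1.00)(-0.05) = 0.1400
  C_21 = −[(-0.30)(0.95) − (-0.35)(-0.30)] = 0.3900
  C_22 = (0.90)(0.95) − (-0.35)(-0.05) = 0.8375
  C_23 = −[(0.90)(-0.30) − (-0.30)(-0.05)] = 0.2850
  C_31 = (-0.30)(-0.10) − (-0.35)(1.00) = 0.3800
  C_32 = −[(0.90)(-0.10) − (-0.35)(-0.30)] = 0.1950
  C_33 = (0.90)(1.00) − (-0.30)(-0.30) = 0.8100
det(I−A) = Σ_j (I−A)_1j·C_1j = (0.90)(0.9200) + (-0.30)(0.2900) + (-0.35)(0.1400) = 0.6920
adj(I−A) = Cᵀ =
  [ 0.9200   0.3900   0.3800]
  [ 0.2900   0.8375   0.1950]
  [ 0.1400   0.2850   0.8100]
(I − A)⁻¹ = adj(I−A) / det(I−A) ≈
  [   1.3295     0.5636     0.5491]
  [   0.4191     1.2103     0.2818]
  [   0.2023     0.4118     1.1705]
x = (I − A)⁻¹ d = adj(I−A)·d / det(I−A), with det(I−A) = 0.6920:
  x_R = (0.9200·130 + 0.3900·180 + 0.3800·60) / 0.6920 = 212.60 / 0.6920 ≈ 307.23
  x_P = (0.2900·130 + 0.8375·180 + 0.1950·60) / 0.6920 = 200.15 / 0.6920 ≈ 289.23
  x_I = (0.1400·130 + 0.2850·180 + 0.8100·60) / 0.6920 = 118.10 / 0.6920 ≈ 170.66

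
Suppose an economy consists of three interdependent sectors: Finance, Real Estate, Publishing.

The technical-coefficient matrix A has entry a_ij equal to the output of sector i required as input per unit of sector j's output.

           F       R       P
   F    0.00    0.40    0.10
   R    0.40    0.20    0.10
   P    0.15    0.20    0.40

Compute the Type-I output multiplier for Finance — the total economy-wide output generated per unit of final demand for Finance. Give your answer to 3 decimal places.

m_F = 2.707

I − A =
  [   1.00    -0.40    -0.10]
  [  -0.40     0.80    -0.10]
  [  -0.15    -0.20     0.60]
Cofactors of I−A, C_ij = (−1)^(i+j)·(minor ij) (rows/columns in the sector order above):
  C_11 = (0.80)(0.60) − (-0.10)(-0.20) = 0.4600
  C_12 = −[(-0.40)(0.60) − (-0.10)(-0.15)] = 0.2550
  C_13 = (-0.40)(-0.20) − (0.80)(-0.15) = 0.2000
  C_21 = −[(-0.40)(0.60) − (-0.10)(-0.20)] = 0.2600
  C_22 = (1.00)(0.60) − (-0.10)(-0.15) = 0.5850
  C_23 = −[(1.00)(-0.20) − (-0.40)(-0.15)] = 0.2600
  C_31 = (-0.40)(-0.10) − (-0.10)(0.80) = 0.1200
  C_32 = −[(1.00)(-0.10) − (-0.10)(-0.40)] = 0.1400
  C_33 = (1.00)(0.80) − (-0.40)(-0.40) = 0.6400
det(I−A) = Σ_j (I−A)_1j·C_1j = (1.00)(0.4600) + (-0.40)(0.2550) + (-0.10)(0.2000) = 0.3380
adj(I−A) = Cᵀ =
  [ 0.4600   0.2600   0.1200]
  [ 0.2550   0.5850   0.1400]
  [ 0.2000   0.2600   0.6400]
(I − A)⁻¹ = adj(I−A) / det(I−A) ≈
  [   1.3609     0.7692     0.3550]
  [   0.7544     1.7308     0.4142]
  [   0.5917     0.7692     1.8935]
The output multiplier for sector j is the column-j sum of the Leontief inverse (I − A)⁻¹ = adj(I−A) / det(I−A).
Column F of adj(I−A): (0.4600, 0.2550, 0.2000); det(I−A) = 0.3380.
m_F = (0.4600 + 0.2550 + 0.2000) / 0.3380 = 0.915 / 0.3380 ≈ 2.707.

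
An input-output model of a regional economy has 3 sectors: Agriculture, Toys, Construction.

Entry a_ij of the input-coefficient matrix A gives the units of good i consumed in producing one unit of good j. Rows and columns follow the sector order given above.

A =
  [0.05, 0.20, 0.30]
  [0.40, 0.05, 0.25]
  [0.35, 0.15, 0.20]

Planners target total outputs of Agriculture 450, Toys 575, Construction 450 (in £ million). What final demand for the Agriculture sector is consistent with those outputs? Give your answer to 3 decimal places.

I − A =
  [   0.95    -0.20    -0.30]
  [  -0.40     0.95    -0.25]
  [  -0.35    -0.15     0.80]
d = (I − A) x:
  d_A = (+0.95)·450 + (-0.20)·575 + (-0.30)·450 = 177.500
  d_T = (-0.40)·450 + (+0.95)·575 + (-0.25)·450 = 253.750
  d_C = (-0.35)·450 + (-0.15)·575 + (+0.80)·450 = 116.250

d_A = 177.500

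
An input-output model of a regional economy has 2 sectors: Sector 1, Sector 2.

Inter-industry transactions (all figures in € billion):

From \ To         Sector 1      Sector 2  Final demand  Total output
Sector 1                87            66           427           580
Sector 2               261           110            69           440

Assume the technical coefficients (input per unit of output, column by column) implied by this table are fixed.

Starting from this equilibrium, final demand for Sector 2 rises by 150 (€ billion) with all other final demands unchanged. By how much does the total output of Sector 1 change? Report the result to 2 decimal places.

Δx_1 = 39.47

Technical coefficients a_ij = z_ij / X_j:
  a_11 = 87/580 = 0.15, a_21 = 261/580 = 0.45
  a_12 = 66/440 = 0.15, a_22 = 110/440 = 0.25
I − A =
  [   0.85    -0.15]
  [  -0.45     0.75]
det(I−A) = (0.85)(0.75) − (-0.15)(-0.45) = 0.5700
adj(I−A) = [[0.75, 0.15], [0.45, 0.85]]
(I − A)⁻¹ = adj(I−A) / det(I−A) ≈
  [   1.3158     0.2632]
  [   0.7895     1.4912]
Δx = (I − A)⁻¹ Δd with Δd having +150 in the Sector 2 component and 0 elsewhere.
So Δx_1 = L_12 · (+150), where L_12 = adj(I−A)_12 / det(I−A) = 0.15 / 0.5700.
Δx_1 = 0.15 × (+150) / 0.5700 = 22.50 / 0.5700 ≈ 39.47.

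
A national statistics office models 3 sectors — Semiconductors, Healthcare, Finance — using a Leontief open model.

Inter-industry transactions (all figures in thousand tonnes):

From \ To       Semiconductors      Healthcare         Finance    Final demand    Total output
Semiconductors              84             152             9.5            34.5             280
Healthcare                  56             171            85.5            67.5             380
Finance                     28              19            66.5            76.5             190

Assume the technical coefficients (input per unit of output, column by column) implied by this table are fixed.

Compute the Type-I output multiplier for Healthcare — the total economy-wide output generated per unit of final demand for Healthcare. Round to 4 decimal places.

m_H = 4.8837

Technical coefficients a_ij = z_ij / X_j:
  a_SS = 84/280 = 0.30, a_HS = 56/280 = 0.20, a_FS = 28/280 = 0.10
  a_SH = 152/380 = 0.40, a_HH = 171/380 = 0.45, a_FH = 19/380 = 0.05
  a_SF = 9.5/190 = 0.05, a_HF = 85.5/190 = 0.45, a_FF = 66.5/190 = 0.35
I − A =
  [   0.70    -0.40    -0.05]
  [  -0.20     0.55    -0.45]
  [  -0.10    -0.05     0.65]
Cofactors of I−A, C_ij = (−1)^(i+j)·(minor ij) (rows/columns in the sector order above):
  C_11 = (0.55)(0.65) − (-0.45)(-0.05) = 0.3350
  C_12 = −[(-0.20)(0.65) − (-0.45)(-0.10)] = 0.1750
  C_13 = (-0.20)(-0.05) − (0.55)(-0.10) = 0.0650
  C_21 = −[(-0.40)(0.65) − (-0.05)(-0.05)] = 0.2625
  C_22 = (0.70)(0.65) − (-0.05)(-0.10) = 0.4500
  C_23 = −[(0.70)(-0.05) − (-0.40)(-0.10)] = 0.0750
  C_31 = (-0.40)(-0.45) − (-0.05)(0.55) = 0.2075
  C_32 = −[(0.70)(-0.45) − (-0.05)(-0.20)] = 0.3250
  C_33 = (0.70)(0.55) − (-0.40)(-0.20) = 0.3050
det(I−A) = Σ_j (I−A)_1j·C_1j = (0.70)(0.3350) + (-0.40)(0.1750) + (-0.05)(0.0650) = 0.16125
adj(I−A) = Cᵀ =
  [ 0.3350   0.2625   0.2075]
  [ 0.1750   0.4500   0.3250]
  [ 0.0650   0.0750   0.3050]
(I − A)⁻¹ = adj(I−A) / det(I−A) ≈
  [   2.07752     1.62791     1.28682]
  [   1.08527     2.79070     2.01550]
  [   0.40310     0.46512     1.89147]
The output multiplier for sector j is the column-j sum of the Leontief inverse (I − A)⁻¹ = adj(I−A) / det(I−A).
Column H of adj(I−A): (0.2625, 0.4500, 0.0750); det(I−A) = 0.16125.
m_H = (0.2625 + 0.4500 + 0.0750) / 0.16125 = 0.7875 / 0.16125 ≈ 4.8837.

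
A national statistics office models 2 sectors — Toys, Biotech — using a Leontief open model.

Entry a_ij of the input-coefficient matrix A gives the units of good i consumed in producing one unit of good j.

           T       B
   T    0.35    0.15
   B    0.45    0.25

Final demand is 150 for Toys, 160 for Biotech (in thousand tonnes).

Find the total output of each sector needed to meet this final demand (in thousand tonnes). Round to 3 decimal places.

I − A =
  [   0.65    -0.15]
  [  -0.45     0.75]
det(I−A) = (0.65)(0.75) − (-0.15)(-0.45) = 0.4200
adj(I−A) = [[0.75, 0.15], [0.45, 0.65]]
(I − A)⁻¹ = adj(I−A) / det(I−A) ≈
  [   1.7857     0.3571]
  [   1.0714     1.5476]
x = (I − A)⁻¹ d = adj(I−A)·d / det(I−A), with det(I−A) = 0.4200:
  x_T = (0.75·150 + 0.15·160) / 0.4200 = 136.50 / 0.4200 = 325.000
  x_B = (0.45·150 + 0.65·160) / 0.4200 = 171.50 / 0.4200 ≈ 408.333

x_T = 325.000, x_B = 408.333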